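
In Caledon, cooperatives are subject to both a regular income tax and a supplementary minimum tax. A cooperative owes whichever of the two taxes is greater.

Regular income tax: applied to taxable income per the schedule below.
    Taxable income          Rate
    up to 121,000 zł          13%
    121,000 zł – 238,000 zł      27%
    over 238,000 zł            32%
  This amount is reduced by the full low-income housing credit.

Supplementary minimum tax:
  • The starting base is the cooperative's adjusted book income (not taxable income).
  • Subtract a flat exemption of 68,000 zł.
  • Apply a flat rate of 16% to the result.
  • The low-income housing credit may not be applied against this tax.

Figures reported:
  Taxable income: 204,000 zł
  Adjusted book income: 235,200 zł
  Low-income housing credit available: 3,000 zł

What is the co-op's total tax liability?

35,140 zł

Supplementary minimum tax:
  Base (adjusted book income): 235,200 zł
  Less exemption 68,000 zł → base 167,200 zł
  167,200 zł × 16% = 26,752 zł

Regular income tax:
  121,000 zł × 13% = 15,730 zł
  83,000 zł × 27% = 22,410 zł
  → 38,140 zł
  Less low-income housing credit 3,000 zł → 35,140 zł

35,140 zł > 26,752 zł, so the regular income tax governs.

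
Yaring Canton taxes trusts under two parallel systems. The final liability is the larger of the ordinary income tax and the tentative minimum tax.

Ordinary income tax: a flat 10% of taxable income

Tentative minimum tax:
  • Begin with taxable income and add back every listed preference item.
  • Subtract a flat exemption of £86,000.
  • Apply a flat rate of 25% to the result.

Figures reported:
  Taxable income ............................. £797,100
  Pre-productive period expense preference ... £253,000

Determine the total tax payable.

Ordinary income tax:
  £797,100 × 10% = £79,710

Tentative minimum tax:
  Adjusted income: £797,100 + £253,000 = £1,050,100
  Less exemption £86,000 → base £964,100
  £964,100 × 25% = £241,025

£241,025 > £79,710, so the tentative minimum tax is the binding amount.

£241,025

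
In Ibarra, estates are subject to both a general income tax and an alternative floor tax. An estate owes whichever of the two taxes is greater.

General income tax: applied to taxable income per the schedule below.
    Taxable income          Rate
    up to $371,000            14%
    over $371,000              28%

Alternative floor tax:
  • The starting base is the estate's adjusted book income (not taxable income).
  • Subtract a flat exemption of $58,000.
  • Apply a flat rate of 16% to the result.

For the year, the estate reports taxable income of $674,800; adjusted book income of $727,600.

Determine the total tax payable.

$137,004

Alternative floor tax:
  Base (adjusted book income): $727,600
  Less exemption $58,000 → base $669,600
  $669,600 × 16% = $107,136

General income tax:
  $371,000 × 14% = $51,940
  $303,800 × 28% = $85,064
  → $137,004

$137,004 > $107,136, so the general income tax governs.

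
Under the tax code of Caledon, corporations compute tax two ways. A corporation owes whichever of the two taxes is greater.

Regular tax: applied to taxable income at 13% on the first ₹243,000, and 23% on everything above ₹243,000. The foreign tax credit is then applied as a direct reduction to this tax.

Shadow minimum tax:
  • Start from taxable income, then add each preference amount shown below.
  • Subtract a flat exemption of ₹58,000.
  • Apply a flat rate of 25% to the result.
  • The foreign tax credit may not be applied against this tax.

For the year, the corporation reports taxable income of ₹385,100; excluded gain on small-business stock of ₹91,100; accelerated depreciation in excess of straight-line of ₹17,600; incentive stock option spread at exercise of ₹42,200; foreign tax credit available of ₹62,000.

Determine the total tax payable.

Regular tax:
  ₹243,000 × 13% = ₹31,590
  ₹142,100 × 23% = ₹32,683
  → ₹64,273
  Less foreign tax credit ₹62,000 → ₹2,273

Shadow minimum tax:
  Adjusted income: ₹385,100 + ₹91,100 + ₹17,600 + ₹42,200 = ₹536,000
  Less exemption ₹58,000 → base ₹478,000
  ₹478,000 × 25% = ₹119,500

₹119,500 > ₹2,273, so the shadow minimum tax is the binding amount.

₹119,500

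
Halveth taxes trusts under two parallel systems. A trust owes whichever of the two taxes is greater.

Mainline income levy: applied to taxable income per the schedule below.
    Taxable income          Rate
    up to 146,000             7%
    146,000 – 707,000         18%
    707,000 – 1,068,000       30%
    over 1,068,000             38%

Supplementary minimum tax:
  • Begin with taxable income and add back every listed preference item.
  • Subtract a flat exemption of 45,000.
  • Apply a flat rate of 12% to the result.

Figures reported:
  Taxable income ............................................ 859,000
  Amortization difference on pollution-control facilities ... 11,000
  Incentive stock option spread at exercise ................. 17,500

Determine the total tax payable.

156,800

Supplementary minimum tax:
  Adjusted income: 859,000 + 11,000 + 17,500 = 887,500
  Less exemption 45,000 → base 842,500
  842,500 × 12% = 101,100

Mainline income levy:
  146,000 × 7% = 10,220
  561,000 × 18% = 100,980
  152,000 × 30% = 45,600
  → 156,800

156,800 > 101,100, so the mainline income levy governs.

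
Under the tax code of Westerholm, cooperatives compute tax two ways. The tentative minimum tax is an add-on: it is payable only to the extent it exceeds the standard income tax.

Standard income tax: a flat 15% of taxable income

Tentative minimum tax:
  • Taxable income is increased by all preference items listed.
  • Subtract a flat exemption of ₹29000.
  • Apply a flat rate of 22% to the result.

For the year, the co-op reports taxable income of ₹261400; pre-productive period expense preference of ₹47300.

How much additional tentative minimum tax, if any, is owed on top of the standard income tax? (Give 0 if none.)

Tentative minimum tax:
  Adjusted income: ₹261400 + ₹47300 = ₹308700
  Less exemption ₹29000 → base ₹279700
  ₹279700 × 22% = ₹61534

Standard income tax:
  ₹261400 × 15% = ₹39210

Excess of tentative minimum tax over standard income tax: ₹61534 − ₹39210 = ₹22324.

₹22324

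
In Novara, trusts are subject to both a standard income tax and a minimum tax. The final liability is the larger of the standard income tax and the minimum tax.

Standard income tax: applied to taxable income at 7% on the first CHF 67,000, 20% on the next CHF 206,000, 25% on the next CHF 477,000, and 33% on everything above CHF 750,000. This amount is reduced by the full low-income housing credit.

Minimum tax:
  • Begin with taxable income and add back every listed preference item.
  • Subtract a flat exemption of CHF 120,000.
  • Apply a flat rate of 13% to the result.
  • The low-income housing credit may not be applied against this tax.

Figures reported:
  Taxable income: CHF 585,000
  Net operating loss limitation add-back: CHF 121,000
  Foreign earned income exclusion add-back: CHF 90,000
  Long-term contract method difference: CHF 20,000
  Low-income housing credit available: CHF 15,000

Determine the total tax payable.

Minimum tax:
  Adjusted income: CHF 585,000 + CHF 121,000 + CHF 90,000 + CHF 20,000 = CHF 816,000
  Less exemption CHF 120,000 → base CHF 696,000
  CHF 696,000 × 13% = CHF 90,480

Standard income tax:
  CHF 67,000 × 7% = CHF 4,690
  CHF 206,000 × 20% = CHF 41,200
  CHF 312,000 × 25% = CHF 78,000
  → CHF 123,890
  Less low-income housing credit CHF 15,000 → CHF 108,890

CHF 108,890 > CHF 90,480, so the standard income tax governs.

CHF 108,890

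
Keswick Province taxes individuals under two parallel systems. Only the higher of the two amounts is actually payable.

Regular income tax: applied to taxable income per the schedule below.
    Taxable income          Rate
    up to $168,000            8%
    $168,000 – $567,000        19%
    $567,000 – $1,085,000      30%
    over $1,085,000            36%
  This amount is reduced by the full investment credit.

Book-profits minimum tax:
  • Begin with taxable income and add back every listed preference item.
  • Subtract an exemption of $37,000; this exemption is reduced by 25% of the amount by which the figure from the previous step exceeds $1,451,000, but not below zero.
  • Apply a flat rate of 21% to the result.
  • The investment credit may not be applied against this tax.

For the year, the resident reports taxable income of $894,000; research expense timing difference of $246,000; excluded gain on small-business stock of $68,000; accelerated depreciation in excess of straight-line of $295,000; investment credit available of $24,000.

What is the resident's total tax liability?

$310,590

Book-profits minimum tax:
  Adjusted income: $894,000 + $246,000 + $68,000 + $295,000 = $1,503,000
  Exemption: $37,000 − 25% × ($1,503,000 − $1,451,000) = $37,000 − $13,000 = $24,000
  Base: $1,503,000 − $24,000 = $1,479,000
  $1,479,000 × 21% = $310,590

Regular income tax:
  $168,000 × 8% = $13,440
  $399,000 × 19% = $75,810
  $327,000 × 30% = $98,100
  → $187,350
  Less investment credit $24,000 → $163,350

$310,590 > $163,350, so the book-profits minimum tax is the binding amount.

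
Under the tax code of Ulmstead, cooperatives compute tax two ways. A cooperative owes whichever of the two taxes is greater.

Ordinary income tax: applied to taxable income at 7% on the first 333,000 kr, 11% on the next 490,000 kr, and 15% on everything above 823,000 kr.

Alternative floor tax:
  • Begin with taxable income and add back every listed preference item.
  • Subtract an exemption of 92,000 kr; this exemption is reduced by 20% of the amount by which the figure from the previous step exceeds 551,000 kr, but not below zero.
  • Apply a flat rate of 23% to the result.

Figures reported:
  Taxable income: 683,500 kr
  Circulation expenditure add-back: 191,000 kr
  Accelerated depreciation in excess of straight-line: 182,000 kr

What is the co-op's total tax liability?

Alternative floor tax:
  Adjusted income: 683,500 kr + 191,000 kr + 182,000 kr = 1,056,500 kr
  Exemption: 20% × (1,056,500 kr − 551,000 kr) = 101,100 kr ≥ 92,000 kr, so the exemption is fully phased out
  Base: 1,056,500 kr − 0 kr = 1,056,500 kr
  1,056,500 kr × 23% = 242,995 kr

Ordinary income tax:
  333,000 kr × 7% = 23,310 kr
  350,500 kr × 11% = 38,555 kr
  → 61,865 kr

242,995 kr > 61,865 kr, so the alternative floor tax is the binding amount.

242,995 kr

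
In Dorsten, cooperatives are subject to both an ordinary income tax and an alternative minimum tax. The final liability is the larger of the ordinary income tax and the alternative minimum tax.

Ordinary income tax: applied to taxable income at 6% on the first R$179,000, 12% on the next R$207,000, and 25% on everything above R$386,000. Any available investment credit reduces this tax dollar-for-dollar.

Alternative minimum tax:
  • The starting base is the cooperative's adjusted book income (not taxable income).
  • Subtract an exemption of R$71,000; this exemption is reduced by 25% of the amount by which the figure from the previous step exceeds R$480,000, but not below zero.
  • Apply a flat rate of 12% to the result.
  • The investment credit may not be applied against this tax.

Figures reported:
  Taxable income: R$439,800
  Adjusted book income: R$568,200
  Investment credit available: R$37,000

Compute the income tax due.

R$62,310

Ordinary income tax:
  R$179,000 × 6% = R$10,740
  R$207,000 × 12% = R$24,840
  R$53,800 × 25% = R$13,450
  → R$49,030
  Less investment credit R$37,000 → R$12,030

Alternative minimum tax:
  Base (adjusted book income): R$568,200
  Exemption: R$71,000 − 25% × (R$568,200 − R$480,000) = R$71,000 − R$22,050 = R$48,950
  Base: R$568,200 − R$48,950 = R$519,250
  R$519,250 × 12% = R$62,310

R$62,310 > R$12,030, so the alternative minimum tax is the binding amount.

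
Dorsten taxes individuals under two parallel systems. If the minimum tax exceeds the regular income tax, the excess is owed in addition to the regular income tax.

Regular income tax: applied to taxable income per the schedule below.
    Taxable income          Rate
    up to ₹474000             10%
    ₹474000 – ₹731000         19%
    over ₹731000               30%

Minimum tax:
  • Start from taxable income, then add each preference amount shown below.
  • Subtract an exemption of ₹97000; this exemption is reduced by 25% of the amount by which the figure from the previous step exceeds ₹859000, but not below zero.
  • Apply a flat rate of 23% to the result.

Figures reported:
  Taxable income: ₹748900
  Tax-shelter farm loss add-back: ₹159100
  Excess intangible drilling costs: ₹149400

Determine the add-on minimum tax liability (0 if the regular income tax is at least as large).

Minimum tax:
  Adjusted income: ₹748900 + ₹159100 + ₹149400 = ₹1057400
  Exemption: ₹97000 − 25% × (₹1057400 − ₹859000) = ₹97000 − ₹49600 = ₹47400
  Base: ₹1057400 − ₹47400 = ₹1010000
  ₹1010000 × 23% = ₹232300

Regular income tax:
  ₹474000 × 10% = ₹47400
  ₹257000 × 19% = ₹48830
  ₹17900 × 30% = ₹5370
  → ₹101600

Excess of minimum tax over regular income tax: ₹232300 − ₹101600 = ₹130700.

₹130700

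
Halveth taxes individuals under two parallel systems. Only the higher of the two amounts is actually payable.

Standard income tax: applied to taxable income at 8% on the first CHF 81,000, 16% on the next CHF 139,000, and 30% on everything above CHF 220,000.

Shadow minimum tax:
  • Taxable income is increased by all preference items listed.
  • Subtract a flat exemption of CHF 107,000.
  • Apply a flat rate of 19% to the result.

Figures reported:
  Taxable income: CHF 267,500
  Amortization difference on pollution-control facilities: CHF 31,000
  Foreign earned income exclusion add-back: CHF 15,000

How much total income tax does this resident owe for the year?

CHF 42,970

Shadow minimum tax:
  Adjusted income: CHF 267,500 + CHF 31,000 + CHF 15,000 = CHF 313,500
  Less exemption CHF 107,000 → base CHF 206,500
  CHF 206,500 × 19% = CHF 39,235

Standard income tax:
  CHF 81,000 × 8% = CHF 6,480
  CHF 139,000 × 16% = CHF 22,240
  CHF 47,500 × 30% = CHF 14,250
  → CHF 42,970

CHF 42,970 > CHF 39,235, so the standard income tax governs.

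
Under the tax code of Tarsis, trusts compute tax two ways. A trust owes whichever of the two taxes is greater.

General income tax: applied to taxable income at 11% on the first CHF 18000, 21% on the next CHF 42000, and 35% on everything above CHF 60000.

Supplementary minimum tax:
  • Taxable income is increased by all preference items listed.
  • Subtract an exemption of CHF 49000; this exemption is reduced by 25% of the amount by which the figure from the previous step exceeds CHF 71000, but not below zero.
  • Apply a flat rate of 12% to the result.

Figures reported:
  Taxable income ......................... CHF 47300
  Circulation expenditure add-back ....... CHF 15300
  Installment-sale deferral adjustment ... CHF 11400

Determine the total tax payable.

CHF 8133

Supplementary minimum tax:
  Adjusted income: CHF 47300 + CHF 15300 + CHF 11400 = CHF 74000
  Exemption: CHF 49000 − 25% × (CHF 74000 − CHF 71000) = CHF 49000 − CHF 750 = CHF 48250
  Base: CHF 74000 − CHF 48250 = CHF 25750
  CHF 25750 × 12% = CHF 3090

General income tax:
  CHF 18000 × 11% = CHF 1980
  CHF 29300 × 21% = CHF 6153
  → CHF 8133

CHF 8133 > CHF 3090, so the general income tax governs.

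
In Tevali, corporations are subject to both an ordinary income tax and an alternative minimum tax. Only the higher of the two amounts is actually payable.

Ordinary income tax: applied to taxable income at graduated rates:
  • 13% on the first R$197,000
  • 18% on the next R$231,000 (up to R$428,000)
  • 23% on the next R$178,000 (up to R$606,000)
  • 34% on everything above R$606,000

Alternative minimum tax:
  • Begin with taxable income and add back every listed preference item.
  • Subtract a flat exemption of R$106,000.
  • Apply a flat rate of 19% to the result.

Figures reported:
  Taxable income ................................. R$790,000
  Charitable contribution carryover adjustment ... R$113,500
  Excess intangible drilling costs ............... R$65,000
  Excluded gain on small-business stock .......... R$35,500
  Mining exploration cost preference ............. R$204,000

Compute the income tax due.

R$209,380

Alternative minimum tax:
  Adjusted income: R$790,000 + R$113,500 + R$65,000 + R$35,500 + R$204,000 = R$1,208,000
  Less exemption R$106,000 → base R$1,102,000
  R$1,102,000 × 19% = R$209,380

Ordinary income tax:
  R$197,000 × 13% = R$25,610
  R$231,000 × 18% = R$41,580
  R$178,000 × 23% = R$40,940
  R$184,000 × 34% = R$62,560
  → R$170,690

R$209,380 > R$170,690, so the alternative minimum tax is the binding amount.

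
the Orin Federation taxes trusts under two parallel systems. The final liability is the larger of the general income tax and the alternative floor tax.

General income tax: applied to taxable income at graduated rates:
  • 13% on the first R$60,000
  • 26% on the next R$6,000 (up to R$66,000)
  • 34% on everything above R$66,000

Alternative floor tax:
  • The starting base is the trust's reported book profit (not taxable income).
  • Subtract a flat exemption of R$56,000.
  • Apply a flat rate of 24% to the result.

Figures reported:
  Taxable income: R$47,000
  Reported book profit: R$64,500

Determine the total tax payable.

R$6,110

Alternative floor tax:
  Base (reported book profit): R$64,500
  Less exemption R$56,000 → base R$8,500
  R$8,500 × 24% = R$2,040

General income tax:
  R$47,000 × 13% = R$6,110

R$6,110 > R$2,040, so the general income tax governs.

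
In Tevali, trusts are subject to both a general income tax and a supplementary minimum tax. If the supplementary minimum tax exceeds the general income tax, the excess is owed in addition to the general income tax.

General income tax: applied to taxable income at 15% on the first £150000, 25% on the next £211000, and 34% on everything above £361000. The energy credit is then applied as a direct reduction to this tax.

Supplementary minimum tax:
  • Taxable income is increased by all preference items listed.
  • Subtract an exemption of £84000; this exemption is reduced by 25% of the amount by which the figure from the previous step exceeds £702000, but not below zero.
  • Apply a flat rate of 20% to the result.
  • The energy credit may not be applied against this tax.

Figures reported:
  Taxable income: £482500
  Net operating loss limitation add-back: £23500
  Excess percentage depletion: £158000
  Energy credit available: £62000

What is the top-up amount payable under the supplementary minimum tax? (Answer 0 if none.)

£61440

General income tax:
  £150000 × 15% = £22500
  £211000 × 25% = £52750
  £121500 × 34% = £41310
  → £116560
  Less energy credit £62000 → £54560

Supplementary minimum tax:
  Adjusted income: £482500 + £23500 + £158000 = £664000
  Exemption: £664000 ≤ £702000, so full £84000 applies
  Base: £664000 − £84000 = £580000
  £580000 × 20% = £116000

Excess of supplementary minimum tax over general income tax: £116000 − £54560 = £61440.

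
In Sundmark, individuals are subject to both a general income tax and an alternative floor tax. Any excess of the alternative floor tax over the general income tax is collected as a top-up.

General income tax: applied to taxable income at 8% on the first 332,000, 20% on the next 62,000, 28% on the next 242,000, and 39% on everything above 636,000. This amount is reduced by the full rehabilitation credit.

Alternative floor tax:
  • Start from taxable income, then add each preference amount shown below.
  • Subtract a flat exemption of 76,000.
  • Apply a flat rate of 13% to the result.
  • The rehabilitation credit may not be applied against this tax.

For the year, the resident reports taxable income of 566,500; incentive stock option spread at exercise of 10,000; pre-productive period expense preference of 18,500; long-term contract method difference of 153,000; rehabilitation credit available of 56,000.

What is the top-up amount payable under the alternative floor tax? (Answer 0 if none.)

56,100

Alternative floor tax:
  Adjusted income: 566,500 + 10,000 + 18,500 + 153,000 = 748,000
  Less exemption 76,000 → base 672,000
  672,000 × 13% = 87,360

General income tax:
  332,000 × 8% = 26,560
  62,000 × 20% = 12,400
  172,500 × 28% = 48,300
  → 87,260
  Less rehabilitation credit 56,000 → 31,260

Excess of alternative floor tax over general income tax: 87,360 − 31,260 = 56,100.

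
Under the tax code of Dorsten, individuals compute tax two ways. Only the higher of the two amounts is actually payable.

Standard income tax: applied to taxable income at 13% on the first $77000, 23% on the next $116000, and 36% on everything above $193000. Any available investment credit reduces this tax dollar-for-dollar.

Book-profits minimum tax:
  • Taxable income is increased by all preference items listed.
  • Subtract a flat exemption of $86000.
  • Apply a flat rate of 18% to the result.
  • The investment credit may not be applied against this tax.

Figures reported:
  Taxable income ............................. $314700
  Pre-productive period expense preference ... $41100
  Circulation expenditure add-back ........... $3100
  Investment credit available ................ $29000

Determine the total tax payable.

Standard income tax:
  $77000 × 13% = $10010
  $116000 × 23% = $26680
  $121700 × 36% = $43812
  → $80502
  Less investment credit $29000 → $51502

Book-profits minimum tax:
  Adjusted income: $314700 + $41100 + $3100 = $358900
  Less exemption $86000 → base $272900
  $272900 × 18% = $49122

$51502 > $49122, so the standard income tax governs.

$51502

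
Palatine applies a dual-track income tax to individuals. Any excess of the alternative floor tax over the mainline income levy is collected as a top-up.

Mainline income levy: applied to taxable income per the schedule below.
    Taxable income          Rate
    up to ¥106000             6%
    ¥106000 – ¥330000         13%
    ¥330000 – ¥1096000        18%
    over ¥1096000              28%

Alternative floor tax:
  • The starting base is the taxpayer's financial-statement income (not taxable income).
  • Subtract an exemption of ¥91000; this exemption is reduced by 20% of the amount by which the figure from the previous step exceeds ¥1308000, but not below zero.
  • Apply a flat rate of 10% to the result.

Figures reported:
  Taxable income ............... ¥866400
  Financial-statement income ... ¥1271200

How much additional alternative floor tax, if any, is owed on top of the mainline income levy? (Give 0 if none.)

Alternative floor tax:
  Base (financial-statement income): ¥1271200
  Exemption: ¥1271200 ≤ ¥1308000, so full ¥91000 applies
  Base: ¥1271200 − ¥91000 = ¥1180200
  ¥1180200 × 10% = ¥118020

Mainline income levy:
  ¥106000 × 6% = ¥6360
  ¥224000 × 13% = ¥29120
  ¥536400 × 18% = ¥96552
  → ¥132032

¥118020 ≤ ¥132032, so no add-on is due.

¥0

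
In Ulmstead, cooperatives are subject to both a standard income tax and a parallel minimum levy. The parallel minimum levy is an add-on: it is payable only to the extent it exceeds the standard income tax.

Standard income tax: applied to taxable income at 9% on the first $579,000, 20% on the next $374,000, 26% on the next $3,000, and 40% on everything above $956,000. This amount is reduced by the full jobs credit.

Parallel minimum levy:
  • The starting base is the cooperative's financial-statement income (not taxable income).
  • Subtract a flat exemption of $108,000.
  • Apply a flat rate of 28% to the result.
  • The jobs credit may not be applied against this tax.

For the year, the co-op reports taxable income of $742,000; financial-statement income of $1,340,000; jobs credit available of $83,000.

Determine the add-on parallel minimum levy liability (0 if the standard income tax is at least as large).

$343,250

Parallel minimum levy:
  Base (financial-statement income): $1,340,000
  Less exemption $108,000 → base $1,232,000
  $1,232,000 × 28% = $344,960

Standard income tax:
  $579,000 × 9% = $52,110
  $163,000 × 20% = $32,600
  → $84,710
  Less jobs credit $83,000 → $1,710

Excess of parallel minimum levy over standard income tax: $344,960 − $1,710 = $343,250.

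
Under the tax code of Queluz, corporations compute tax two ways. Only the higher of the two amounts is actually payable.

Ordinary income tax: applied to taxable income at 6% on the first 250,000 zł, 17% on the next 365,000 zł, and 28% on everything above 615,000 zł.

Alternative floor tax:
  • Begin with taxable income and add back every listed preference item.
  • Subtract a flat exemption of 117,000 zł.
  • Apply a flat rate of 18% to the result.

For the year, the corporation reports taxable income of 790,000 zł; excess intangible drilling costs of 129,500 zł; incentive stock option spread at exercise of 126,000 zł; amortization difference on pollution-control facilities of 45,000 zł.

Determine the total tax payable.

Ordinary income tax:
  250,000 zł × 6% = 15,000 zł
  365,000 zł × 17% = 62,050 zł
  175,000 zł × 28% = 49,000 zł
  → 126,050 zł

Alternative floor tax:
  Adjusted income: 790,000 zł + 129,500 zł + 126,000 zł + 45,000 zł = 1,090,500 zł
  Less exemption 117,000 zł → base 973,500 zł
  973,500 zł × 18% = 175,230 zł

175,230 zł > 126,050 zł, so the alternative floor tax is the binding amount.

175,230 zł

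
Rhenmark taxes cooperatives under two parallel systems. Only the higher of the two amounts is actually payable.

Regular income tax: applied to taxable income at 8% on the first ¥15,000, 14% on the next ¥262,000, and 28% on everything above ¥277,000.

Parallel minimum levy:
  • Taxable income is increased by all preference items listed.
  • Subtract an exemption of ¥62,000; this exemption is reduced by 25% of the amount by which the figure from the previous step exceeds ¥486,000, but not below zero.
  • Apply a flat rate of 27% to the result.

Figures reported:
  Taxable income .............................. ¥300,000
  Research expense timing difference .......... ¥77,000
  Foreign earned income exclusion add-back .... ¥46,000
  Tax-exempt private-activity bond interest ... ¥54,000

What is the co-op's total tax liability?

¥112,050

Regular income tax:
  ¥15,000 × 8% = ¥1,200
  ¥262,000 × 14% = ¥36,680
  ¥23,000 × 28% = ¥6,440
  → ¥44,320

Parallel minimum levy:
  Adjusted income: ¥300,000 + ¥77,000 + ¥46,000 + ¥54,000 = ¥477,000
  Exemption: ¥477,000 ≤ ¥486,000, so full ¥62,000 applies
  Base: ¥477,000 − ¥62,000 = ¥415,000
  ¥415,000 × 27% = ¥112,050

¥112,050 > ¥44,320, so the parallel minimum levy is the binding amount.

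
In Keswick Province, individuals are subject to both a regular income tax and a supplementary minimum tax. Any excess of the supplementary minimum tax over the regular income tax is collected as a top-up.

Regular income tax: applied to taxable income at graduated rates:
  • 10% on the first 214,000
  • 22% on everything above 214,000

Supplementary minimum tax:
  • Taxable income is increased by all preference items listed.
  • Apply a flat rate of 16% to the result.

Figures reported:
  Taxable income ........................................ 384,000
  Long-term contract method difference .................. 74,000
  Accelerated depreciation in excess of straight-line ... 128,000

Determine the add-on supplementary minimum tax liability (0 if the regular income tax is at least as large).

34,960

Supplementary minimum tax:
  Adjusted income: 384,000 + 74,000 + 128,000 = 586,000
  586,000 × 16% = 93,760

Regular income tax:
  214,000 × 10% = 21,400
  170,000 × 22% = 37,400
  → 58,800

Excess of supplementary minimum tax over regular income tax: 93,760 − 58,800 = 34,960.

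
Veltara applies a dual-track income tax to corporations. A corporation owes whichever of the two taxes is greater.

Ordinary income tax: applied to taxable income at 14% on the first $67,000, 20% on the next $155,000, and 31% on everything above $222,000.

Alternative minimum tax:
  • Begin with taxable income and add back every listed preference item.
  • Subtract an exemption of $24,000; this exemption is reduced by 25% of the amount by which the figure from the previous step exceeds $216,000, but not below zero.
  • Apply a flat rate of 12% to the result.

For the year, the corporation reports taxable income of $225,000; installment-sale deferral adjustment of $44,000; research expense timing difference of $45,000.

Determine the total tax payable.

Alternative minimum tax:
  Adjusted income: $225,000 + $44,000 + $45,000 = $314,000
  Exemption: 25% × ($314,000 − $216,000) = $24,500 ≥ $24,000, so the exemption is fully phased out
  Base: $314,000 − $0 = $314,000
  $314,000 × 12% = $37,680

Ordinary income tax:
  $67,000 × 14% = $9,380
  $155,000 × 20% = $31,000
  $3,000 × 31% = $930
  → $41,310

$41,310 > $37,680, so the ordinary income tax governs.

$41,310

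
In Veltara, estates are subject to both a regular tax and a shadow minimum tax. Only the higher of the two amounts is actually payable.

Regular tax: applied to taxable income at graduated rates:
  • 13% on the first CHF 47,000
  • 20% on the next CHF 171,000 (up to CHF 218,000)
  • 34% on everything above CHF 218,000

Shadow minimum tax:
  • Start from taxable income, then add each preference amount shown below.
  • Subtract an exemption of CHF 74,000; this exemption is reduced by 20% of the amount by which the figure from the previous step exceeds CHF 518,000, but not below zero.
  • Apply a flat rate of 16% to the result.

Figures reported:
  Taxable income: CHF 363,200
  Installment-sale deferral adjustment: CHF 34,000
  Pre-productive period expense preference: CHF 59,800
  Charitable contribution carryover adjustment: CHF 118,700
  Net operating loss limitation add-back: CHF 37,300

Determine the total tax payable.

Shadow minimum tax:
  Adjusted income: CHF 363,200 + CHF 34,000 + CHF 59,800 + CHF 118,700 + CHF 37,300 = CHF 613,000
  Exemption: CHF 74,000 − 20% × (CHF 613,000 − CHF 518,000) = CHF 74,000 − CHF 19,000 = CHF 55,000
  Base: CHF 613,000 − CHF 55,000 = CHF 558,000
  CHF 558,000 × 16% = CHF 89,280

Regular tax:
  CHF 47,000 × 13% = CHF 6,110
  CHF 171,000 × 20% = CHF 34,200
  CHF 145,200 × 34% = CHF 49,368
  → CHF 89,678

CHF 89,678 > CHF 89,280, so the regular tax governs.

CHF 89,678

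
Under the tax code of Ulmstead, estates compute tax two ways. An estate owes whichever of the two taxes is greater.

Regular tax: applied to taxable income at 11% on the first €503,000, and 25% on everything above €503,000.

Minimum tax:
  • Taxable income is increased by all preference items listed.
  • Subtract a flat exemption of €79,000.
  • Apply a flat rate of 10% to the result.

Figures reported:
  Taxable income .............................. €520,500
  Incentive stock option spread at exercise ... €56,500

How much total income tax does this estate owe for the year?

Regular tax:
  €503,000 × 11% = €55,330
  €17,500 × 25% = €4,375
  → €59,705

Minimum tax:
  Adjusted income: €520,500 + €56,500 = €577,000
  Less exemption €79,000 → base €498,000
  €498,000 × 10% = €49,800

€59,705 > €49,800, so the regular tax governs.

€59,705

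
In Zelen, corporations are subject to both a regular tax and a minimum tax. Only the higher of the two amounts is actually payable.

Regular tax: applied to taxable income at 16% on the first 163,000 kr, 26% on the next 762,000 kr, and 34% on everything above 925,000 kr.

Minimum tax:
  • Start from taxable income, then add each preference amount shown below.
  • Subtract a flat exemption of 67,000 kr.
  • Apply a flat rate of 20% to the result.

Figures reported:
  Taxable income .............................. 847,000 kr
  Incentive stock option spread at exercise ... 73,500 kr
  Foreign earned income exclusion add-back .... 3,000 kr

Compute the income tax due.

Regular tax:
  163,000 kr × 16% = 26,080 kr
  684,000 kr × 26% = 177,840 kr
  → 203,920 kr

Minimum tax:
  Adjusted income: 847,000 kr + 73,500 kr + 3,000 kr = 923,500 kr
  Less exemption 67,000 kr → base 856,500 kr
  856,500 kr × 20% = 171,300 kr

203,920 kr > 171,300 kr, so the regular tax governs.

203,920 kr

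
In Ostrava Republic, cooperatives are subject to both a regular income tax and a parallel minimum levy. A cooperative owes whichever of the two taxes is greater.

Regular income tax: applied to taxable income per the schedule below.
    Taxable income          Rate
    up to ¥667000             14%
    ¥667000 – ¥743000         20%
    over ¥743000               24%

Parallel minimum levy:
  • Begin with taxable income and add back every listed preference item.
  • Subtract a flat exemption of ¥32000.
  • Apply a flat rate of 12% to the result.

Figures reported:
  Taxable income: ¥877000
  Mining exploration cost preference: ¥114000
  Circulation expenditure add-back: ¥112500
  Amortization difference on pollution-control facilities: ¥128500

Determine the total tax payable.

Parallel minimum levy:
  Adjusted income: ¥877000 + ¥114000 + ¥112500 + ¥128500 = ¥1232000
  Less exemption ¥32000 → base ¥1200000
  ¥1200000 × 12% = ¥144000

Regular income tax:
  ¥667000 × 14% = ¥93380
  ¥76000 × 20% = ¥15200
  ¥134000 × 24% = ¥32160
  → ¥140740

¥144000 > ¥140740, so the parallel minimum levy is the binding amount.

¥144000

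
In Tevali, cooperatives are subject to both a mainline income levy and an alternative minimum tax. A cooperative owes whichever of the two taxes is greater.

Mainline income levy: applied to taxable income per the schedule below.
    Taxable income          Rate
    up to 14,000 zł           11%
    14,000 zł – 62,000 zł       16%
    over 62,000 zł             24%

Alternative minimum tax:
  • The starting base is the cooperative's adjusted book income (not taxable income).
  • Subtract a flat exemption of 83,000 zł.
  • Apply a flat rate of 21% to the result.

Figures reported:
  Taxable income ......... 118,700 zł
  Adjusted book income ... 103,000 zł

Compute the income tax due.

22,828 zł

Alternative minimum tax:
  Base (adjusted book income): 103,000 zł
  Less exemption 83,000 zł → base 20,000 zł
  20,000 zł × 21% = 4,200 zł

Mainline income levy:
  14,000 zł × 11% = 1,540 zł
  48,000 zł × 16% = 7,680 zł
  56,700 zł × 24% = 13,608 zł
  → 22,828 zł

22,828 zł > 4,200 zł, so the mainline income levy governs.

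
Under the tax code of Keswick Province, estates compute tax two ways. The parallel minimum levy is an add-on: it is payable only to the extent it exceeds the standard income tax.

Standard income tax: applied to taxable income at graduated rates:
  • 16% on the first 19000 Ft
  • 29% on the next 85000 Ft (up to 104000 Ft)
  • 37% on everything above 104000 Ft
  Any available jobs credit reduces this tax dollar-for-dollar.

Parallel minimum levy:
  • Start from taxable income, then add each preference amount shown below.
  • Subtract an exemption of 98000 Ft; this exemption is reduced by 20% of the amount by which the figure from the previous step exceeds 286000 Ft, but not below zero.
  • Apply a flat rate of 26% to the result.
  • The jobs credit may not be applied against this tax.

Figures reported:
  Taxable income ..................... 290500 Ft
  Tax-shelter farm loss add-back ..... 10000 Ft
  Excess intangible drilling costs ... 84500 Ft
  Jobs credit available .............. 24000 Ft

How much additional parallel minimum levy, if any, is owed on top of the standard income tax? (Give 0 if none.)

Parallel minimum levy:
  Adjusted income: 290500 Ft + 10000 Ft + 84500 Ft = 385000 Ft
  Exemption: 98000 Ft − 20% × (385000 Ft − 286000 Ft) = 98000 Ft − 19800 Ft = 78200 Ft
  Base: 385000 Ft − 78200 Ft = 306800 Ft
  306800 Ft × 26% = 79768 Ft

Standard income tax:
  19000 Ft × 16% = 3040 Ft
  85000 Ft × 29% = 24650 Ft
  186500 Ft × 37% = 69005 Ft
  → 96695 Ft
  Less jobs credit 24000 Ft → 72695 Ft

Excess of parallel minimum levy over standard income tax: 79768 Ft − 72695 Ft = 7073 Ft.

7073 Ft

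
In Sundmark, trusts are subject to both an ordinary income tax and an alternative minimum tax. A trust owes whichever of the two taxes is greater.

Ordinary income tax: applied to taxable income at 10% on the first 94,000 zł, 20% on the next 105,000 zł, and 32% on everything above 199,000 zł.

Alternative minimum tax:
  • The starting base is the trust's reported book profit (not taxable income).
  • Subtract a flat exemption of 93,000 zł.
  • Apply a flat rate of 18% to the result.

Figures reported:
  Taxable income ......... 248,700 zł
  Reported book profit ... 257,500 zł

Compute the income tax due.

Alternative minimum tax:
  Base (reported book profit): 257,500 zł
  Less exemption 93,000 zł → base 164,500 zł
  164,500 zł × 18% = 29,610 zł

Ordinary income tax:
  94,000 zł × 10% = 9,400 zł
  105,000 zł × 20% = 21,000 zł
  49,700 zł × 32% = 15,904 zł
  → 46,304 zł

46,304 zł > 29,610 zł, so the ordinary income tax governs.

46,304 zł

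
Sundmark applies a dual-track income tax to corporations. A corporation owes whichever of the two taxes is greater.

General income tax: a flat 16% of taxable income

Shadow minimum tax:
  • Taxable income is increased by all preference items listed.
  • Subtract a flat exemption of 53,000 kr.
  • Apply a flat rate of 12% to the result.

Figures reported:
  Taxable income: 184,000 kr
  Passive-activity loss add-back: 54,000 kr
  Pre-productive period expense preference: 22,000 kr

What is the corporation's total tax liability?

29,440 kr

Shadow minimum tax:
  Adjusted income: 184,000 kr + 54,000 kr + 22,000 kr = 260,000 kr
  Less exemption 53,000 kr → base 207,000 kr
  207,000 kr × 12% = 24,840 kr

General income tax:
  184,000 kr × 16% = 29,440 kr

29,440 kr > 24,840 kr, so the general income tax governs.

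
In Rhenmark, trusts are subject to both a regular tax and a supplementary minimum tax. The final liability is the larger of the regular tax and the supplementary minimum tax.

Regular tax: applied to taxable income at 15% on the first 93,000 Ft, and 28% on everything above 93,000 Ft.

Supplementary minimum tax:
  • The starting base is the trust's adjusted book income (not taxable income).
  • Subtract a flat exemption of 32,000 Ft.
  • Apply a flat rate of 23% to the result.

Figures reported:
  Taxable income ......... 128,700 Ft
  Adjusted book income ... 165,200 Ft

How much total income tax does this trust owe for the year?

30,636 Ft

Supplementary minimum tax:
  Base (adjusted book income): 165,200 Ft
  Less exemption 32,000 Ft → base 133,200 Ft
  133,200 Ft × 23% = 30,636 Ft

Regular tax:
  93,000 Ft × 15% = 13,950 Ft
  35,700 Ft × 28% = 9,996 Ft
  → 23,946 Ft

30,636 Ft > 23,946 Ft, so the supplementary minimum tax is the binding amount.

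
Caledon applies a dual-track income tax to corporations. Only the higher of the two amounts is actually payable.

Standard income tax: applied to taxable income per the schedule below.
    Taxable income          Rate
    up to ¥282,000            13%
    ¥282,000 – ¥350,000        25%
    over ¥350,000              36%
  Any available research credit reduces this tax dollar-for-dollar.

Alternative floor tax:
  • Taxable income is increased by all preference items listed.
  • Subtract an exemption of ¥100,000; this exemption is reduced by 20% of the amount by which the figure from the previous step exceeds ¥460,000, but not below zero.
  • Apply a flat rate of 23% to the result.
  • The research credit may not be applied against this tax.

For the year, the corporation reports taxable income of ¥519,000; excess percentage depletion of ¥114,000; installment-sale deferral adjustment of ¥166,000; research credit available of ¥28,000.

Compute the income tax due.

¥176,364

Standard income tax:
  ¥282,000 × 13% = ¥36,660
  ¥68,000 × 25% = ¥17,000
  ¥169,000 × 36% = ¥60,840
  → ¥114,500
  Less research credit ¥28,000 → ¥86,500

Alternative floor tax:
  Adjusted income: ¥519,000 + ¥114,000 + ¥166,000 = ¥799,000
  Exemption: ¥100,000 − 20% × (¥799,000 − ¥460,000) = ¥100,000 − ¥67,800 = ¥32,200
  Base: ¥799,000 − ¥32,200 = ¥766,800
  ¥766,800 × 23% = ¥176,364

¥176,364 > ¥86,500, so the alternative floor tax is the binding amount.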